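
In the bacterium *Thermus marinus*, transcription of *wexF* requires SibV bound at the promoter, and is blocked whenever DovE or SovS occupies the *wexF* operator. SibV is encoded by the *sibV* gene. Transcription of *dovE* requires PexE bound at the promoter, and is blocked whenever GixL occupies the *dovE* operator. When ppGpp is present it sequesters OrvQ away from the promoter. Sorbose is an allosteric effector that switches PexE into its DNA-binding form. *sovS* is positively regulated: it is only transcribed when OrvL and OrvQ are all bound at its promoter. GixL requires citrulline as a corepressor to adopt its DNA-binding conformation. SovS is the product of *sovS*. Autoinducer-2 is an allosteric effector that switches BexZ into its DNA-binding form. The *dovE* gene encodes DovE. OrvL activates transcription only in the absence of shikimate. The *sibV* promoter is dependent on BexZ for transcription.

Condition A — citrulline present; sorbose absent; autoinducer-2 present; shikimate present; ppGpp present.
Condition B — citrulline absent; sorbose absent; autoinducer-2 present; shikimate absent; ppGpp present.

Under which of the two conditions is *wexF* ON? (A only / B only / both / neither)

both

Condition A:
Citrulline is present, so GixL is active.
Sorbose is absent, so PexE is inactive.
With repressor GixL bound, *dovE* is not transcribed.
So DovE is not produced.
Autoinducer-2 is present, so BexZ is active.
No repressor is bound and BexZ is active, so *sibV* is transcribed.
So SibV is produced and active.
Shikimate is present, so OrvL is inactive.
ppGpp is present, so OrvQ is inactive.
Required activator OrvL is absent, so *sovS* is not transcribed.
So SovS is not produced.
No repressor is bound and SibV is active, so *wexF* is transcribed.
→ *wexF* is ON in A.
Condition B:
Citrulline is absent, so GixL is inactive.
Sorbose is absent, so PexE is inactive.
Required activator PexE is absent, so *dovE* is not transcribed.
So DovE is not produced.
Autoinducer-2 is present, so BexZ is active.
No repressor is bound and BexZ is active, so *sibV* is transcribed.
So SibV is produced and active.
Shikimate is absent, so OrvL is active.
ppGpp is present, so OrvQ is inactive.
Required activator OrvQ is absent, so *sovS* is not transcribed.
So SovS is not produced.
No repressor is bound and SibV is active, so *wexF* is transcribed.
→ *wexF* is ON in B.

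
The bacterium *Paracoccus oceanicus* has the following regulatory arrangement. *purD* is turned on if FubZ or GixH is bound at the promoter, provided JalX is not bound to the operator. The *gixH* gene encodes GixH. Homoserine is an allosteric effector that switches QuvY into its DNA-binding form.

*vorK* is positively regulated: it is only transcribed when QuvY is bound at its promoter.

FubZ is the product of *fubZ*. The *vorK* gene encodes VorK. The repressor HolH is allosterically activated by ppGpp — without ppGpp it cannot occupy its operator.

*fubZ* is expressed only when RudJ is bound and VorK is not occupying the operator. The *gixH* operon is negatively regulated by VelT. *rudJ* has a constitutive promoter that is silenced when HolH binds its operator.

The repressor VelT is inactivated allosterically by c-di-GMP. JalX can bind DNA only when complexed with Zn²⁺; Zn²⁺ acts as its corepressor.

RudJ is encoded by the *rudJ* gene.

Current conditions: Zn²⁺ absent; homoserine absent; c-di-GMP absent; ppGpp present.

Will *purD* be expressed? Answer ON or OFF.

ppGpp is present, so HolH is active.
With repressor HolH bound, *rudJ* is not transcribed.
So RudJ is not produced.
Homoserine is absent, so QuvY is inactive.
Required activator QuvY is absent, so *vorK* is not transcribed.
So VorK is not produced.
Required activator RudJ is absent, so *fubZ* is not transcribed.
So FubZ is not produced.
Zn²⁺ is absent, so JalX is inactive.
c-di-GMP is absent, so VelT is active.
With repressor VelT bound, *gixH* is not transcribed.
So GixH is not produced.
No activator is available at the *purD* promoter, so *purD* is not transcribed.

OFF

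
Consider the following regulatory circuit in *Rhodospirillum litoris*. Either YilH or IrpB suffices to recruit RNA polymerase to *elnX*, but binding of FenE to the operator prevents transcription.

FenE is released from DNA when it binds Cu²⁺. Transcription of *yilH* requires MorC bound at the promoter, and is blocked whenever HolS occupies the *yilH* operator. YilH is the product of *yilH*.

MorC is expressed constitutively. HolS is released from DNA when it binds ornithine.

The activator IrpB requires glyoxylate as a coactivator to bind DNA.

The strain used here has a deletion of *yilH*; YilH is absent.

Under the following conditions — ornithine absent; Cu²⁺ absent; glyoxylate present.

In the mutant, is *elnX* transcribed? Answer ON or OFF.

OFF

Cu²⁺ is absent, so FenE is active.
YilH is non-functional in this strain, so it has no effect.
Glyoxylate is present, so IrpB is active.
With repressor FenE bound, *elnX* is not transcribed.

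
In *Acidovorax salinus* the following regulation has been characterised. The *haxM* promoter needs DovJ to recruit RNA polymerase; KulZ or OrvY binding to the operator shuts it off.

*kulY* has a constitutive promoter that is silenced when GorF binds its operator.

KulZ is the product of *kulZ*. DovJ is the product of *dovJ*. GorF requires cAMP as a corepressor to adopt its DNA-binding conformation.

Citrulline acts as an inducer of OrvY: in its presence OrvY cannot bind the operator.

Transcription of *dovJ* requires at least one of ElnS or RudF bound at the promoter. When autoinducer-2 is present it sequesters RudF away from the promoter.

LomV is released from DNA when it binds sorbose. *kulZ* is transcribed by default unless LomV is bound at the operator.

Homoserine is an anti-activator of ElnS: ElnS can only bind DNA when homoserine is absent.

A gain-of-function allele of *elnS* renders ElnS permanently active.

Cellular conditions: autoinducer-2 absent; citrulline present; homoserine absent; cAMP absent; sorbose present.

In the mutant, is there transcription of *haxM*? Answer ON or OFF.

Sorbose is present, so LomV is inactive.
With no repressor bound, *kulZ* is transcribed.
So KulZ is produced and active.
ElnS is constitutively active in this strain.
Autoinducer-2 is absent, so RudF is active.
Activator ElnS is present, so *dovJ* is transcribed.
So DovJ is produced and active.
Citrulline is present, so OrvY is inactive.
With repressor KulZ bound, *haxM* is not transcribed.

OFF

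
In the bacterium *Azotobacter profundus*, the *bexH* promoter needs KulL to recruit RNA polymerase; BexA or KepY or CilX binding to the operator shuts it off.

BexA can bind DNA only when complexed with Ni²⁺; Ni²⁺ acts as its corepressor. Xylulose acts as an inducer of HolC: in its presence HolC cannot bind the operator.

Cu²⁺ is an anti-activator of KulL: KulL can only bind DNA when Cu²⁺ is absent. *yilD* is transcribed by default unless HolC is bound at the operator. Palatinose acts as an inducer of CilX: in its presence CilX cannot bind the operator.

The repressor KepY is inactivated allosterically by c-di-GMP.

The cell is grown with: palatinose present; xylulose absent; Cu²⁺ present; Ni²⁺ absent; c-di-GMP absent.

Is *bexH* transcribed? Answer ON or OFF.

Cu²⁺ is present, so KulL is inactive.
Ni²⁺ is absent, so BexA is inactive.
c-di-GMP is absent, so KepY is active.
Palatinose is present, so CilX is inactive.
With repressor KepY bound, *bexH* is not transcribed.

OFF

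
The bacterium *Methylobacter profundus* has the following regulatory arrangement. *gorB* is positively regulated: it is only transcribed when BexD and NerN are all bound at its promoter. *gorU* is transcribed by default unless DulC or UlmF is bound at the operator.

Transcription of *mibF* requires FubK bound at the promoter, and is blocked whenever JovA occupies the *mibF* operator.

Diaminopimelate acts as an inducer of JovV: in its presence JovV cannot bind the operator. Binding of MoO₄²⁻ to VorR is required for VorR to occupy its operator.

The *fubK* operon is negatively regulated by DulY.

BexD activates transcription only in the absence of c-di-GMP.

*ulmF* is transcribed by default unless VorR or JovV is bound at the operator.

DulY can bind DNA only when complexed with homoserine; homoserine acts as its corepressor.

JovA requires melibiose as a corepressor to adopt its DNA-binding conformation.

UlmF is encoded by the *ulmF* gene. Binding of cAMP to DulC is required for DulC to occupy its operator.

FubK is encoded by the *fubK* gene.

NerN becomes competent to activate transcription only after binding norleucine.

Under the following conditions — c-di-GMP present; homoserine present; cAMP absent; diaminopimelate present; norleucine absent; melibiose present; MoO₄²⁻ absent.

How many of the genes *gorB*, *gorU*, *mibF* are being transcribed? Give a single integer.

c-di-GMP is present, so BexD is inactive.
Norleucine is absent, so NerN is inactive.
Required activator BexD is absent, so *gorB* is not transcribed.
→ *gorB* is OFF.
cAMP is absent, so DulC is inactive.
MoO₄²⁻ is absent, so VorR is inactive.
Diaminopimelate is present, so JovV is inactive.
With no repressor bound, *ulmF* is transcribed.
So UlmF is produced and active.
With repressor UlmF bound, *gorU* is not transcribed.
→ *gorU* is OFF.
Homoserine is present, so DulY is active.
With repressor DulY bound, *fubK* is not transcribed.
So FubK is not produced.
Melibiose is present, so JovA is active.
With repressor JovA bound, *mibF* is not transcribed.
→ *mibF* is OFF.
0 of the 3 genes are transcribed.

0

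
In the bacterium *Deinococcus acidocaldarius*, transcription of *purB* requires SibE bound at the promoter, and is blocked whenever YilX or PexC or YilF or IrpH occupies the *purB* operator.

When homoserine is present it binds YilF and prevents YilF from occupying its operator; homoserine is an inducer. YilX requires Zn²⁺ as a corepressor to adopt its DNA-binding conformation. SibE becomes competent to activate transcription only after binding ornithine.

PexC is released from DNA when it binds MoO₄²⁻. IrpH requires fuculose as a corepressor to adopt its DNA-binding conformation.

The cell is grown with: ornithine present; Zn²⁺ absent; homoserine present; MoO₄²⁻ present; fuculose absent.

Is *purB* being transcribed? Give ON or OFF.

ON

Ornithine is present, so SibE is active.
Zn²⁺ is absent, so YilX is inactive.
MoO₄²⁻ is present, so PexC is inactive.
Homoserine is present, so YilF is inactive.
Fuculose is absent, so IrpH is inactive.
No repressor is bound and SibE is active, so *purB* is transcribed.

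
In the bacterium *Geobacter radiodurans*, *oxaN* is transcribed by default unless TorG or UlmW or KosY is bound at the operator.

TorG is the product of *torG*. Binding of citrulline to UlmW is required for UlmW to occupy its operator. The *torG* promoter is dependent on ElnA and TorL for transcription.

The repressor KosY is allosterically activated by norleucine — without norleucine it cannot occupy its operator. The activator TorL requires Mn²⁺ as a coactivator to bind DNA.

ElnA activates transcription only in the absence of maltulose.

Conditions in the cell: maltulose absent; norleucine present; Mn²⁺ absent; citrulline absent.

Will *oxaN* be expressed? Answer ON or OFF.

OFF

Maltulose is absent, so ElnA is active.
Mn²⁺ is absent, so TorL is inactive.
Required activator TorL is absent, so *torG* is not transcribed.
So TorG is not produced.
Citrulline is absent, so UlmW is inactive.
Norleucine is present, so KosY is active.
With repressor KosY bound, *oxaN* is not transcribed.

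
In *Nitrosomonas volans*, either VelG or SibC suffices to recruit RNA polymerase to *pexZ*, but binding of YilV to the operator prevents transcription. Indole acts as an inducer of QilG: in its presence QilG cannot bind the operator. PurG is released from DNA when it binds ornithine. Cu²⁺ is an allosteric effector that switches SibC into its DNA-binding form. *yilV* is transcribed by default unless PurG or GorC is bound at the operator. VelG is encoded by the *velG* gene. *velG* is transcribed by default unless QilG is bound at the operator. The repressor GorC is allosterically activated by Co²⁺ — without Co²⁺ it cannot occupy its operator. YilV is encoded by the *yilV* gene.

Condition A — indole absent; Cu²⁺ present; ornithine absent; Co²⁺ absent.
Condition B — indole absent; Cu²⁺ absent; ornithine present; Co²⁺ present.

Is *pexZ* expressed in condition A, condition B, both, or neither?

A only

Condition A:
Indole is absent, so QilG is active.
With repressor QilG bound, *velG* is not transcribed.
So VelG is not produced.
Cu²⁺ is present, so SibC is active.
Ornithine is absent, so PurG is active.
Co²⁺ is absent, so GorC is inactive.
With repressor PurG bound, *yilV* is not transcribed.
So YilV is not produced.
Activator SibC is present, so *pexZ* is transcribed.
→ *pexZ* is ON in A.
Condition B:
Indole is absent, so QilG is active.
With repressor QilG bound, *velG* is not transcribed.
So VelG is not produced.
Cu²⁺ is absent, so SibC is inactive.
Ornithine is present, so PurG is inactive.
Co²⁺ is present, so GorC is active.
With repressor GorC bound, *yilV* is not transcribed.
So YilV is not produced.
No activator is available at the *pexZ* promoter, so *pexZ* is not transcribed.
→ *pexZ* is OFF in B.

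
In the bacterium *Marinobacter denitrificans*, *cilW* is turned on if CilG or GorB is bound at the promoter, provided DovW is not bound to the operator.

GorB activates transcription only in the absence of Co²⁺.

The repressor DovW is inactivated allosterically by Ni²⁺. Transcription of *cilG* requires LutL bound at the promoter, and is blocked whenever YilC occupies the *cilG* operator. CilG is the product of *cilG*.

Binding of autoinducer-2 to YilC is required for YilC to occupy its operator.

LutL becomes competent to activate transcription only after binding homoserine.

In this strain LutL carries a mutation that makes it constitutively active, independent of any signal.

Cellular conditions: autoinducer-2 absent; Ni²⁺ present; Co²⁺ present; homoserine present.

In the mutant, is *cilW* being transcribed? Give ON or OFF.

Ni²⁺ is present, so DovW is inactive.
Autoinducer-2 is absent, so YilC is inactive.
LutL is constitutively active in this strain.
No repressor is bound and LutL is active, so *cilG* is transcribed.
So CilG is produced and active.
Co²⁺ is present, so GorB is inactive.
Activator CilG is present, so *cilW* is transcribed.

ON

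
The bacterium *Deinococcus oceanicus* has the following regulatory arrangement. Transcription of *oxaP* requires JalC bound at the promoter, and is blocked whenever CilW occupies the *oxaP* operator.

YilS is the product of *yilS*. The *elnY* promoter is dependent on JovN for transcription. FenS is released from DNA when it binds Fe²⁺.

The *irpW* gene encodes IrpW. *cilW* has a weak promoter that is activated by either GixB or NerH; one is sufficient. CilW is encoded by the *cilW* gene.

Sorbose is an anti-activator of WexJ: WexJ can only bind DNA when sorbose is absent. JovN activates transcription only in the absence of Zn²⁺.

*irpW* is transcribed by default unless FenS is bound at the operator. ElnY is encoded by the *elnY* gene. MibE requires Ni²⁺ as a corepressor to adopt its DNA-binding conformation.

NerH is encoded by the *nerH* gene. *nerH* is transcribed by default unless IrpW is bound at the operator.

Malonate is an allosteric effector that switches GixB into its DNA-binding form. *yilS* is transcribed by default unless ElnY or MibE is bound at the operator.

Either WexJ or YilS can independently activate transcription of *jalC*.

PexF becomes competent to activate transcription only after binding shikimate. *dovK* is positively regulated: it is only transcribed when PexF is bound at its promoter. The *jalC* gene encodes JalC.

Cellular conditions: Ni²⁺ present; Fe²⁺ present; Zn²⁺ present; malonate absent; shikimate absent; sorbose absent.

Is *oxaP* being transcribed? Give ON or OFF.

ON

Malonate is absent, so GixB is inactive.
Fe²⁺ is present, so FenS is inactive.
With no repressor bound, *irpW* is transcribed.
So IrpW is produced and active.
With repressor IrpW bound, *nerH* is not transcribed.
So NerH is not produced.
No activator is available at the *cilW* promoter, so *cilW* is not transcribed.
So CilW is not produced.
Sorbose is absent, so WexJ is active.
Zn²⁺ is present, so JovN is inactive.
Required activator JovN is absent, so *elnY* is not transcribed.
So ElnY is not produced.
Ni²⁺ is present, so MibE is active.
With repressor MibE bound, *yilS* is not transcribed.
So YilS is not produced.
Activator WexJ is present, so *jalC* is transcribed.
So JalC is produced and active.
No repressor is bound and JalC is active, so *oxaP* is transcribed.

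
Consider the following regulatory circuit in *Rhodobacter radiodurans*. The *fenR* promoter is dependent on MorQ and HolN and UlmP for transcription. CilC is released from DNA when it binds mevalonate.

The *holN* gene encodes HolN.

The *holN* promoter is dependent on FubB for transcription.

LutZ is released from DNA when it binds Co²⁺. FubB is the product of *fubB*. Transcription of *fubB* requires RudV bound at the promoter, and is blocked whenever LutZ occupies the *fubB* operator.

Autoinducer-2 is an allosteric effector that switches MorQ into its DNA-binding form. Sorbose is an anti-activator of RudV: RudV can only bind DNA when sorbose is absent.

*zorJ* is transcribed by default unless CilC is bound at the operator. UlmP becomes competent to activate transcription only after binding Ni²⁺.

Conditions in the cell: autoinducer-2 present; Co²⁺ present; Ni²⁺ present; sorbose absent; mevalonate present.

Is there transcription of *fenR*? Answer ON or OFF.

Autoinducer-2 is present, so MorQ is active.
Sorbose is absent, so RudV is active.
Co²⁺ is present, so LutZ is inactive.
No repressor is bound and RudV is active, so *fubB* is transcribed.
So FubB is produced and active.
No repressor is bound and FubB is active, so *holN* is transcribed.
So HolN is produced and active.
Ni²⁺ is present, so UlmP is active.
No repressor is bound and MorQ and HolN and UlmP are active, so *fenR* is transcribed.

ON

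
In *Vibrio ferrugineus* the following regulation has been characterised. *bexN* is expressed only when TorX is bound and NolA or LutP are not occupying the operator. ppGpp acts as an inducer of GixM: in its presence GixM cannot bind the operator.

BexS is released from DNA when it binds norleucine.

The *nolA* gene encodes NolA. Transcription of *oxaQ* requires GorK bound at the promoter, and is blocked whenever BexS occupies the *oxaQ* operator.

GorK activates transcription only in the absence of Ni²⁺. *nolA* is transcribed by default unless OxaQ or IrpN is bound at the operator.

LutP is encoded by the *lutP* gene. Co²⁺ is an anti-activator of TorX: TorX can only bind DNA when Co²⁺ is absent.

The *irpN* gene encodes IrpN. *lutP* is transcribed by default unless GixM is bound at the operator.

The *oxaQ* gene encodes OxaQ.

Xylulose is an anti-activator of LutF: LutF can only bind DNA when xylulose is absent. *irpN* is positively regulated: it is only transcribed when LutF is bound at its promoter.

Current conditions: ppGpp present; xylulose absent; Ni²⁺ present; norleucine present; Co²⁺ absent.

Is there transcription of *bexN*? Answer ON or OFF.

Norleucine is present, so BexS is inactive.
Ni²⁺ is present, so GorK is inactive.
Required activator GorK is absent, so *oxaQ* is not transcribed.
So OxaQ is not produced.
Xylulose is absent, so LutF is active.
No repressor is bound and LutF is active, so *irpN* is transcribed.
So IrpN is produced and active.
With repressor IrpN bound, *nolA* is not transcribed.
So NolA is not produced.
ppGpp is present, so GixM is inactive.
With no repressor bound, *lutP* is transcribed.
So LutP is produced and active.
Co²⁺ is absent, so TorX is active.
With repressor LutP bound, *bexN* is not transcribed.

OFF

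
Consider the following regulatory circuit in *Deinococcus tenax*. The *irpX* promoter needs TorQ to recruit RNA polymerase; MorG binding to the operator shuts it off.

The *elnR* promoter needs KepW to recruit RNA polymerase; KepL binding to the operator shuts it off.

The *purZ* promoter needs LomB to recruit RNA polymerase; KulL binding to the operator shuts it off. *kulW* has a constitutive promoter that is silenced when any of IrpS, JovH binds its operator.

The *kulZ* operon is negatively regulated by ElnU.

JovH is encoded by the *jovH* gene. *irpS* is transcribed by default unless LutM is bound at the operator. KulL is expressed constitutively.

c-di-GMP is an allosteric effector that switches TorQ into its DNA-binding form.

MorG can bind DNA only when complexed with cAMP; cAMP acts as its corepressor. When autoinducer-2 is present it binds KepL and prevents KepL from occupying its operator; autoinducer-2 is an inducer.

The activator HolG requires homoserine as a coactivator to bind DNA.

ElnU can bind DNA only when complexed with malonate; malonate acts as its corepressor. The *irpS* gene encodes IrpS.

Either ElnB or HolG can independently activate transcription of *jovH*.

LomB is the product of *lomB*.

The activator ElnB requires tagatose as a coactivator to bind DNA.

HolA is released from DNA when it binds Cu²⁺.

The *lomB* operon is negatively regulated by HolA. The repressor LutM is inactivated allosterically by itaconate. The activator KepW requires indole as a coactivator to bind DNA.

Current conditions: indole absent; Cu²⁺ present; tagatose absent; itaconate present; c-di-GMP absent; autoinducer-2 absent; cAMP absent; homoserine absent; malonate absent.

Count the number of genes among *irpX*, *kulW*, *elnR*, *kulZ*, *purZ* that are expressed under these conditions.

1

c-di-GMP is absent, so TorQ is inactive.
cAMP is absent, so MorG is inactive.
Required activator TorQ is absent, so *irpX* is not transcribed.
→ *irpX* is OFF.
Itaconate is present, so LutM is inactive.
With no repressor bound, *irpS* is transcribed.
So IrpS is produced and active.
Tagatose is absent, so ElnB is inactive.
Homoserine is absent, so HolG is inactive.
No activator is available at the *jovH* promoter, so *jovH* is not transcribed.
So JovH is not produced.
With repressor IrpS bound, *kulW* is not transcribed.
→ *kulW* is OFF.
Indole is absent, so KepW is inactive.
Autoinducer-2 is absent, so KepL is active.
With repressor KepL bound, *elnR* is not transcribed.
→ *elnR* is OFF.
Malonate is absent, so ElnU is inactive.
With no repressor bound, *kulZ* is transcribed.
→ *kulZ* is ON.
KulL is produced constitutively and is active.
Cu²⁺ is present, so HolA is inactive.
With no repressor bound, *lomB* is transcribed.
So LomB is produced and active.
With repressor KulL bound, *purZ* is not transcribed.
→ *purZ* is OFF.
1 of the 5 genes is transcribed.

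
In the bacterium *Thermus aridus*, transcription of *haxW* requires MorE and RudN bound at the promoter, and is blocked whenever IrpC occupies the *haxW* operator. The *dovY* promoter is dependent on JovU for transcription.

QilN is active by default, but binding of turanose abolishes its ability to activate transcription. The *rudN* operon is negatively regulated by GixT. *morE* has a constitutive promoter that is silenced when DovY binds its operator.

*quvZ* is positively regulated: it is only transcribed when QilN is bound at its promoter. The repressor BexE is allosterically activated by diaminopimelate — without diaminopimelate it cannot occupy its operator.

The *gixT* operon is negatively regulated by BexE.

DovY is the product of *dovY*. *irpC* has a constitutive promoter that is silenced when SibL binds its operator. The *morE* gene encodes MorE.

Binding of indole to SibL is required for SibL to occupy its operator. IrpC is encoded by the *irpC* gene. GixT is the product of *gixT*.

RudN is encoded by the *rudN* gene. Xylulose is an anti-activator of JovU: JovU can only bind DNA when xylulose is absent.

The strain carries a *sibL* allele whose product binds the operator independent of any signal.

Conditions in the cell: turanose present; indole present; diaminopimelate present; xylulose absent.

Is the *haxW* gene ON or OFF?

OFF

SibL is constitutively active in this strain.
With repressor SibL bound, *irpC* is not transcribed.
So IrpC is not produced.
Xylulose is absent, so JovU is active.
No repressor is bound and JovU is active, so *dovY* is transcribed.
So DovY is produced and active.
With repressor DovY bound, *morE* is not transcribed.
So MorE is not produced.
Diaminopimelate is present, so BexE is active.
With repressor BexE bound, *gixT* is not transcribed.
So GixT is not produced.
With no repressor bound, *rudN* is transcribed.
So RudN is produced and active.
Required activator MorE is absent, so *haxW* is not transcribed.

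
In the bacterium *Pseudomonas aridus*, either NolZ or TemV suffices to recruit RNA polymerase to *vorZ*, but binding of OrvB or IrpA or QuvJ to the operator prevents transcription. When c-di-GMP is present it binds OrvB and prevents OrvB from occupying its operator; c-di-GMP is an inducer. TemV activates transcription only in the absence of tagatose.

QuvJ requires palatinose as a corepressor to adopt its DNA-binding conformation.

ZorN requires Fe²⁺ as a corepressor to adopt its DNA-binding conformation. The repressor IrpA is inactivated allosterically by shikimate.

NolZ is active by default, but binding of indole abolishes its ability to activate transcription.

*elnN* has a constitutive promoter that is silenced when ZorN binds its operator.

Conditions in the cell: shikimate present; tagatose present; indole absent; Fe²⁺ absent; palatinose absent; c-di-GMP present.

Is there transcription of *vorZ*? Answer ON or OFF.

ON

c-di-GMP is present, so OrvB is inactive.
Shikimate is present, so IrpA is inactive.
Palatinose is absent, so QuvJ is inactive.
Indole is absent, so NolZ is active.
Tagatose is present, so TemV is inactive.
Activator NolZ is present, so *vorZ* is transcribed.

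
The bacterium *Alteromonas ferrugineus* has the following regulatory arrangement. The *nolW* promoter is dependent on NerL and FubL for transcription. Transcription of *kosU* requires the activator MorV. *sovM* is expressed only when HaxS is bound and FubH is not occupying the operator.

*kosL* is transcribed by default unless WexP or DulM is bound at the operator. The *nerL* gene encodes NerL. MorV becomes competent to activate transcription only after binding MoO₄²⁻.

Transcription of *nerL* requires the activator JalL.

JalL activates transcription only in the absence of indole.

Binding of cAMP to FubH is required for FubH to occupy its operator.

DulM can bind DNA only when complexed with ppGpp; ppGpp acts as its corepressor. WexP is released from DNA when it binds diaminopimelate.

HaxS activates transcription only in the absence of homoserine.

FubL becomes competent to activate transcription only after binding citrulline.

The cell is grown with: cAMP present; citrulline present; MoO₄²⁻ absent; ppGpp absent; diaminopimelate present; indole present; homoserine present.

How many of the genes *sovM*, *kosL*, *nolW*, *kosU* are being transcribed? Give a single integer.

cAMP is present, so FubH is active.
Homoserine is present, so HaxS is inactive.
With repressor FubH bound, *sovM* is not transcribed.
→ *sovM* is OFF.
Diaminopimelate is present, so WexP is inactive.
ppGpp is absent, so DulM is inactive.
With no repressor bound, *kosL* is transcribed.
→ *kosL* is ON.
Indole is present, so JalL is inactive.
Required activator JalL is absent, so *nerL* is not transcribed.
So NerL is not produced.
Citrulline is present, so FubL is active.
Required activator NerL is absent, so *nolW* is not transcribed.
→ *nolW* is OFF.
MoO₄²⁻ is absent, so MorV is inactive.
Required activator MorV is absent, so *kosU* is not transcribed.
→ *kosU* is OFF.
1 of the 4 genes is transcribed.

1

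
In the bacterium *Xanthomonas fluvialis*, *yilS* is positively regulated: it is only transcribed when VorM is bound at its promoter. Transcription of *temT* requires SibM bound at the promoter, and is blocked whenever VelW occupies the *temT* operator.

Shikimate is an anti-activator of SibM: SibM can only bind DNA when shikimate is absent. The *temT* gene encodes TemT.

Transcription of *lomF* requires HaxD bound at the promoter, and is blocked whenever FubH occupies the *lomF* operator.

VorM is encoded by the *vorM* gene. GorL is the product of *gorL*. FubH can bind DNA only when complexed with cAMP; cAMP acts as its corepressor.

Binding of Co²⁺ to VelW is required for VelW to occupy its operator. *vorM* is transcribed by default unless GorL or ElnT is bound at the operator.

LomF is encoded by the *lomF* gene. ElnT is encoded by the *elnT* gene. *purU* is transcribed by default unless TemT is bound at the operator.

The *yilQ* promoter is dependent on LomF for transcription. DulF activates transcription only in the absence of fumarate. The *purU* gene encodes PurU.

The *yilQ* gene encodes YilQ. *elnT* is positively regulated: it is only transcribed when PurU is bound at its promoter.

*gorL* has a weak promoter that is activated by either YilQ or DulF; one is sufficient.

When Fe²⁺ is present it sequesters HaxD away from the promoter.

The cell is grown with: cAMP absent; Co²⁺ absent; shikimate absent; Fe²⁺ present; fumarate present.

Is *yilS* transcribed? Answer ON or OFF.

Fe²⁺ is present, so HaxD is inactive.
cAMP is absent, so FubH is inactive.
Required activator HaxD is absent, so *lomF* is not transcribed.
So LomF is not produced.
Required activator LomF is absent, so *yilQ* is not transcribed.
So YilQ is not produced.
Fumarate is present, so DulF is inactive.
No activator is available at the *gorL* promoter, so *gorL* is not transcribed.
So GorL is not produced.
Co²⁺ is absent, so VelW is inactive.
Shikimate is absent, so SibM is active.
No repressor is bound and SibM is active, so *temT* is transcribed.
So TemT is produced and active.
With repressor TemT bound, *purU* is not transcribed.
So PurU is not produced.
Required activator PurU is absent, so *elnT* is not transcribed.
So ElnT is not produced.
With no repressor bound, *vorM* is transcribed.
So VorM is produced and active.
No repressor is bound and VorM is active, so *yilS* is transcribed.

ON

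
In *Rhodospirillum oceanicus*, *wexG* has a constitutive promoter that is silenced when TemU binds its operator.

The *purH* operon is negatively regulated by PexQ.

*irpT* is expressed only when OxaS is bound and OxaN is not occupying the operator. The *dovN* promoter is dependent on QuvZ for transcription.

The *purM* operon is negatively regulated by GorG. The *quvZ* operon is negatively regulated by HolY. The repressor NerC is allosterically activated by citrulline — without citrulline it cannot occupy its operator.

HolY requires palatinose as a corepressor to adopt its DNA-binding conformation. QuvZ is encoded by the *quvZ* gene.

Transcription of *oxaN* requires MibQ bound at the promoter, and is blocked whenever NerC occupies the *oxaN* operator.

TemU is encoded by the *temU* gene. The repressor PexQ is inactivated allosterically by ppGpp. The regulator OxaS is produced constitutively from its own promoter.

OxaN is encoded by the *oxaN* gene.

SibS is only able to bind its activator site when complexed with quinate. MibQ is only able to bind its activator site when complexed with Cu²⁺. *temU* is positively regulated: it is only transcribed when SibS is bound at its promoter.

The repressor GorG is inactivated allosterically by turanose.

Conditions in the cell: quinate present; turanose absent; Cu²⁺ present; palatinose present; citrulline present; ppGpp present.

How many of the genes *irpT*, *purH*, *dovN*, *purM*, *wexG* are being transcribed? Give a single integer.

OxaS is produced constitutively and is active.
Cu²⁺ is present, so MibQ is active.
Citrulline is present, so NerC is active.
With repressor NerC bound, *oxaN* is not transcribed.
So OxaN is not produced.
No repressor is bound and OxaS is active, so *irpT* is transcribed.
→ *irpT* is ON.
ppGpp is present, so PexQ is inactive.
With no repressor bound, *purH* is transcribed.
→ *purH* is ON.
Palatinose is present, so HolY is active.
With repressor HolY bound, *quvZ* is not transcribed.
So QuvZ is not produced.
Required activator QuvZ is absent, so *dovN* is not transcribed.
→ *dovN* is OFF.
Turanose is absent, so GorG is active.
With repressor GorG bound, *purM* is not transcribed.
→ *purM* is OFF.
Quinate is present, so SibS is active.
No repressor is bound and SibS is active, so *temU* is transcribed.
So TemU is produced and active.
With repressor TemU bound, *wexG* is not transcribed.
→ *wexG* is OFF.
2 of the 5 genes are transcribed.

2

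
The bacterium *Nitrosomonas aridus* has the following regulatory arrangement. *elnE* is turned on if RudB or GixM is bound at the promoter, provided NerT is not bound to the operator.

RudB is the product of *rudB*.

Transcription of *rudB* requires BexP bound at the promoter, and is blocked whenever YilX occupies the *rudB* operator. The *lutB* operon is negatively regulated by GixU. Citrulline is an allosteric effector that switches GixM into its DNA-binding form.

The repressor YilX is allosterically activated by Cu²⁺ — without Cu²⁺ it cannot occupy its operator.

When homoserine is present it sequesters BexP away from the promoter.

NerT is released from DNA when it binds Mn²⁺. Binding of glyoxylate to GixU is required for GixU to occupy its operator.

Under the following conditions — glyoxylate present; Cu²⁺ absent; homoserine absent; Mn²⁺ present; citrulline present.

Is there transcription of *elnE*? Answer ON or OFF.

ON

Mn²⁺ is present, so NerT is inactive.
Cu²⁺ is absent, so YilX is inactive.
Homoserine is absent, so BexP is active.
No repressor is bound and BexP is active, so *rudB* is transcribed.
So RudB is produced and active.
Citrulline is present, so GixM is active.
Activator RudB is present, so *elnE* is transcribed.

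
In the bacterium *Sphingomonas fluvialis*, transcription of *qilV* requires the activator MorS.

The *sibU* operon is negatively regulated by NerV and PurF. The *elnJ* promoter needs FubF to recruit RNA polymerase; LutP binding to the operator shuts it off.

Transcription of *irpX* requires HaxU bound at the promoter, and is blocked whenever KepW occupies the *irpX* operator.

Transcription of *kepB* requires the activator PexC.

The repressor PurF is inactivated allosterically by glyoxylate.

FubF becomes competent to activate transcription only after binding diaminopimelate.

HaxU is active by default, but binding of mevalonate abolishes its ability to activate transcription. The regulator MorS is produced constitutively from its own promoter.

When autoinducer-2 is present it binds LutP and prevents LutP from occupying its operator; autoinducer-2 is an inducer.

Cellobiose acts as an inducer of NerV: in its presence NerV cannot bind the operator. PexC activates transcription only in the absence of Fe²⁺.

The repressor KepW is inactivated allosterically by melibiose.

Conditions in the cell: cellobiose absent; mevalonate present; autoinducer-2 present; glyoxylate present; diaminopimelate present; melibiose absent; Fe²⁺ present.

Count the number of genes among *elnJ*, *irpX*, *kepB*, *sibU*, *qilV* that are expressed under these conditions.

Autoinducer-2 is present, so LutP is inactive.
Diaminopimelate is present, so FubF is active.
No repressor is bound and FubF is active, so *elnJ* is transcribed.
→ *elnJ* is ON.
Mevalonate is present, so HaxU is inactive.
Melibiose is absent, so KepW is active.
With repressor KepW bound, *irpX* is not transcribed.
→ *irpX* is OFF.
Fe²⁺ is present, so PexC is inactive.
Required activator PexC is absent, so *kepB* is not transcribed.
→ *kepB* is OFF.
Cellobiose is absent, so NerV is active.
Glyoxylate is present, so PurF is inactive.
With repressor NerV bound, *sibU* is not transcribed.
→ *sibU* is OFF.
MorS is produced constitutively and is active.
No repressor is bound and MorS is active, so *qilV* is transcribed.
→ *qilV* is ON.
2 of the 5 genes are transcribed.

2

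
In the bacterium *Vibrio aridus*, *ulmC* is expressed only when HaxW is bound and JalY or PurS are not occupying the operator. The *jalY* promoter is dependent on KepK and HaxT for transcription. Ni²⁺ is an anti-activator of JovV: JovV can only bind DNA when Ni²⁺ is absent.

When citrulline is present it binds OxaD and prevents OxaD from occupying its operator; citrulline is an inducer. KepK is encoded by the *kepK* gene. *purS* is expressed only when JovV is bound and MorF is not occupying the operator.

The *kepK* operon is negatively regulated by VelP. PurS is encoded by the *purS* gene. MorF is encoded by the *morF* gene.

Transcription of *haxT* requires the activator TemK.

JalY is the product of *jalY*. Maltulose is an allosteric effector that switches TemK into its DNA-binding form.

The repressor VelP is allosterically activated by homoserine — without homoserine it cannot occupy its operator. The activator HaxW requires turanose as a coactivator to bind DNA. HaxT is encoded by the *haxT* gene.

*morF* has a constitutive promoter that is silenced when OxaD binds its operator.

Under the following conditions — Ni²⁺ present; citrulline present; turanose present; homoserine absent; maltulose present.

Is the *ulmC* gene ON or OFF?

OFF

Homoserine is absent, so VelP is inactive.
With no repressor bound, *kepK* is transcribed.
So KepK is produced and active.
Maltulose is present, so TemK is active.
No repressor is bound and TemK is active, so *haxT* is transcribed.
So HaxT is produced and active.
No repressor is bound and KepK and HaxT are active, so *jalY* is transcribed.
So JalY is produced and active.
Turanose is present, so HaxW is active.
Ni²⁺ is present, so JovV is inactive.
Citrulline is present, so OxaD is inactive.
With no repressor bound, *morF* is transcribed.
So MorF is produced and active.
With repressor MorF bound, *purS* is not transcribed.
So PurS is not produced.
With repressor JalY bound, *ulmC* is not transcribed.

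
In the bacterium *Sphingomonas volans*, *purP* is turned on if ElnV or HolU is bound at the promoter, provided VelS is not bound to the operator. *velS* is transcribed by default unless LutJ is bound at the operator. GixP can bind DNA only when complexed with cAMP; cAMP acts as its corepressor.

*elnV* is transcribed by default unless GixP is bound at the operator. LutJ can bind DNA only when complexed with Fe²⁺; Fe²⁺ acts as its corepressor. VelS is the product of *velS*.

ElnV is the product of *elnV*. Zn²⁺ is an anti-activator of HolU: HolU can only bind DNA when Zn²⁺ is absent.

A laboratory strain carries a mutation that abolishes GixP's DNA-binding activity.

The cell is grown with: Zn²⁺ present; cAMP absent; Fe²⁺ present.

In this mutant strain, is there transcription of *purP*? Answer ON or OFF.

ON

GixP is non-functional in this strain, so it has no effect.
With no repressor bound, *elnV* is transcribed.
So ElnV is produced and active.
Zn²⁺ is present, so HolU is inactive.
Fe²⁺ is present, so LutJ is active.
With repressor LutJ bound, *velS* is not transcribed.
So VelS is not produced.
Activator ElnV is present, so *purP* is transcribed.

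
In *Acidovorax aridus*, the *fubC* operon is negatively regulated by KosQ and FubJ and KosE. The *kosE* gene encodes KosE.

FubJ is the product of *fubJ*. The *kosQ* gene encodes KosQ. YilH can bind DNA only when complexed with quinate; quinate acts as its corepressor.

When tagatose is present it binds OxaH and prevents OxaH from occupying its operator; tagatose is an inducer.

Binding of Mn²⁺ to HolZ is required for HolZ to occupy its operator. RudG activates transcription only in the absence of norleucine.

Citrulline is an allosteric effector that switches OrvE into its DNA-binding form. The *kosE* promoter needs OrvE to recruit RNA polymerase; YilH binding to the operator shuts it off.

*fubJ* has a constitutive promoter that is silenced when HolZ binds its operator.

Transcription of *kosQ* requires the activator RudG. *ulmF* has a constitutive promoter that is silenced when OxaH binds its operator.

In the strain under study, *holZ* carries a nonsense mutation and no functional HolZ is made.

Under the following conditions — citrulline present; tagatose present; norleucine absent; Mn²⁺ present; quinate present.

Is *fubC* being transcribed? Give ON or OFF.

Norleucine is absent, so RudG is active.
No repressor is bound and RudG is active, so *kosQ* is transcribed.
So KosQ is produced and active.
HolZ is non-functional in this strain, so it has no effect.
With no repressor bound, *fubJ* is transcribed.
So FubJ is produced and active.
Quinate is present, so YilH is active.
Citrulline is present, so OrvE is active.
With repressor YilH bound, *kosE* is not transcribed.
So KosE is not produced.
With repressor KosQ bound, *fubC* is not transcribed.

OFF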